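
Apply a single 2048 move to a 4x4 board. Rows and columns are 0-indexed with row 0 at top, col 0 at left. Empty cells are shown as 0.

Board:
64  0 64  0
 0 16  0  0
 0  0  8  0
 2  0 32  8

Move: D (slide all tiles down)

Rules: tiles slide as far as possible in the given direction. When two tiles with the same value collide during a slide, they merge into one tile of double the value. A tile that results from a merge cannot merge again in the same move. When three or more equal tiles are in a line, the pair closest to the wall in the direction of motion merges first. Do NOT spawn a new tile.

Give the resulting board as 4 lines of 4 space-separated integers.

Answer:  0  0  0  0
 0  0 64  0
64  0  8  0
 2 16 32  8

Derivation:
Slide down:
col 0: [64, 0, 0, 2] -> [0, 0, 64, 2]
col 1: [0, 16, 0, 0] -> [0, 0, 0, 16]
col 2: [64, 0, 8, 32] -> [0, 64, 8, 32]
col 3: [0, 0, 0, 8] -> [0, 0, 0, 8]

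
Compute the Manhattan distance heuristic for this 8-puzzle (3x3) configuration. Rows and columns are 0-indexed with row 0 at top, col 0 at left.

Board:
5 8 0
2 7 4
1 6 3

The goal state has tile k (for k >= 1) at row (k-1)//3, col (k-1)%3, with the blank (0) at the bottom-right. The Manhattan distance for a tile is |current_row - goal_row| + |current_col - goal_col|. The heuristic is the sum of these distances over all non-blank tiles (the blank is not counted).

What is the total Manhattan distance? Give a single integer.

Answer: 16

Derivation:
Tile 5: (0,0)->(1,1) = 2
Tile 8: (0,1)->(2,1) = 2
Tile 2: (1,0)->(0,1) = 2
Tile 7: (1,1)->(2,0) = 2
Tile 4: (1,2)->(1,0) = 2
Tile 1: (2,0)->(0,0) = 2
Tile 6: (2,1)->(1,2) = 2
Tile 3: (2,2)->(0,2) = 2
Sum: 2 + 2 + 2 + 2 + 2 + 2 + 2 + 2 = 16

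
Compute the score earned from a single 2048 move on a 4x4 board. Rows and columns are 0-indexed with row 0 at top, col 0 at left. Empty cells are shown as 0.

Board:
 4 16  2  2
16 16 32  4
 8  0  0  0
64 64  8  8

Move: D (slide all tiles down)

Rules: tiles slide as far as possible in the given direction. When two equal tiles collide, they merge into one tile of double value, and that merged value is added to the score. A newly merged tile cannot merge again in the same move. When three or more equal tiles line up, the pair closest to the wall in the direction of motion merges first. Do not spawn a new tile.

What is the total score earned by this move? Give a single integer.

Answer: 32

Derivation:
Slide down:
col 0: [4, 16, 8, 64] -> [4, 16, 8, 64]  score +0 (running 0)
col 1: [16, 16, 0, 64] -> [0, 0, 32, 64]  score +32 (running 32)
col 2: [2, 32, 0, 8] -> [0, 2, 32, 8]  score +0 (running 32)
col 3: [2, 4, 0, 8] -> [0, 2, 4, 8]  score +0 (running 32)
Board after move:
 4  0  0  0
16  0  2  2
 8 32 32  4
64 64  8  8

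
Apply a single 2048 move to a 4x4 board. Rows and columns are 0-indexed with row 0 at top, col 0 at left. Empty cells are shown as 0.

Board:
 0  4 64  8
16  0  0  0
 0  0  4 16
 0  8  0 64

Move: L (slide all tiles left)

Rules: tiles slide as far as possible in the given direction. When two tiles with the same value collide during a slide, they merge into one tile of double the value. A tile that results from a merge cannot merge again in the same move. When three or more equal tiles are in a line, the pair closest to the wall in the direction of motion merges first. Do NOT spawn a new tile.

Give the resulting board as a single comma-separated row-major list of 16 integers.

Slide left:
row 0: [0, 4, 64, 8] -> [4, 64, 8, 0]
row 1: [16, 0, 0, 0] -> [16, 0, 0, 0]
row 2: [0, 0, 4, 16] -> [4, 16, 0, 0]
row 3: [0, 8, 0, 64] -> [8, 64, 0, 0]

Answer: 4, 64, 8, 0, 16, 0, 0, 0, 4, 16, 0, 0, 8, 64, 0, 0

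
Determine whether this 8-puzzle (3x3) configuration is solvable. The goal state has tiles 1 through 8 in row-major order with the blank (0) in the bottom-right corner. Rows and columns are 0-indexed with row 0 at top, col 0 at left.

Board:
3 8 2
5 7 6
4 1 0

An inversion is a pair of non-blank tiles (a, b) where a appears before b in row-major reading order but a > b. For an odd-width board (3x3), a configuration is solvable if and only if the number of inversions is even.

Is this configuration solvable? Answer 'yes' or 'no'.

Answer: no

Derivation:
Inversions (pairs i<j in row-major order where tile[i] > tile[j] > 0): 17
17 is odd, so the puzzle is not solvable.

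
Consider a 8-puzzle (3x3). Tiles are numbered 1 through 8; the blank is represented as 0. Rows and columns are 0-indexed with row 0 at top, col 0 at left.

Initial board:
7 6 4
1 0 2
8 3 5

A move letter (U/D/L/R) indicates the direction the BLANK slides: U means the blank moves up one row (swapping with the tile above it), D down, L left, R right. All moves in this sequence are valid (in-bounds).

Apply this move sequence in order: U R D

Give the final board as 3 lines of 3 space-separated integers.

After move 1 (U):
7 0 4
1 6 2
8 3 5

After move 2 (R):
7 4 0
1 6 2
8 3 5

After move 3 (D):
7 4 2
1 6 0
8 3 5

Answer: 7 4 2
1 6 0
8 3 5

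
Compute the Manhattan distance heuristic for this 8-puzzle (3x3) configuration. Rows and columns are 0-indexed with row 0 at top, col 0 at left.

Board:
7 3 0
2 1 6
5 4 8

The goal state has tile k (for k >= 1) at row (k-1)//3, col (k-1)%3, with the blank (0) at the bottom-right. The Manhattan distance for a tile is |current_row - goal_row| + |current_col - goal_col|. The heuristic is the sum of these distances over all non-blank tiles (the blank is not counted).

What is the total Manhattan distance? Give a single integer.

Answer: 12

Derivation:
Tile 7: (0,0)->(2,0) = 2
Tile 3: (0,1)->(0,2) = 1
Tile 2: (1,0)->(0,1) = 2
Tile 1: (1,1)->(0,0) = 2
Tile 6: (1,2)->(1,2) = 0
Tile 5: (2,0)->(1,1) = 2
Tile 4: (2,1)->(1,0) = 2
Tile 8: (2,2)->(2,1) = 1
Sum: 2 + 1 + 2 + 2 + 0 + 2 + 2 + 1 = 12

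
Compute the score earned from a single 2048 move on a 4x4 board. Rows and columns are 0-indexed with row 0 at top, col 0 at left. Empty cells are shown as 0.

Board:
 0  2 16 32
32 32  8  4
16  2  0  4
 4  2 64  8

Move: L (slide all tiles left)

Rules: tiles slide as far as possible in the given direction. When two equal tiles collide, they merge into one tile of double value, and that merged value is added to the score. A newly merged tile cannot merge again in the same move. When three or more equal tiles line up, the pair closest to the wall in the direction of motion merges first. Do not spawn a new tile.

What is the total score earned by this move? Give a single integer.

Answer: 64

Derivation:
Slide left:
row 0: [0, 2, 16, 32] -> [2, 16, 32, 0]  score +0 (running 0)
row 1: [32, 32, 8, 4] -> [64, 8, 4, 0]  score +64 (running 64)
row 2: [16, 2, 0, 4] -> [16, 2, 4, 0]  score +0 (running 64)
row 3: [4, 2, 64, 8] -> [4, 2, 64, 8]  score +0 (running 64)
Board after move:
 2 16 32  0
64  8  4  0
16  2  4  0
 4  2 64  8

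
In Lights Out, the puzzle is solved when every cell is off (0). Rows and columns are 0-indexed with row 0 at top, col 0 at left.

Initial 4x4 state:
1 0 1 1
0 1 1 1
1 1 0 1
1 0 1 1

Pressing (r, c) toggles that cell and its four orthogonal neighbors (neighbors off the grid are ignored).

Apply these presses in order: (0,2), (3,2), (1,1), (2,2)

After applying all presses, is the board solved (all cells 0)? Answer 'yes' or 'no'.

After press 1 at (0,2):
1 1 0 0
0 1 0 1
1 1 0 1
1 0 1 1

After press 2 at (3,2):
1 1 0 0
0 1 0 1
1 1 1 1
1 1 0 0

After press 3 at (1,1):
1 0 0 0
1 0 1 1
1 0 1 1
1 1 0 0

After press 4 at (2,2):
1 0 0 0
1 0 0 1
1 1 0 0
1 1 1 0

Lights still on: 8

Answer: no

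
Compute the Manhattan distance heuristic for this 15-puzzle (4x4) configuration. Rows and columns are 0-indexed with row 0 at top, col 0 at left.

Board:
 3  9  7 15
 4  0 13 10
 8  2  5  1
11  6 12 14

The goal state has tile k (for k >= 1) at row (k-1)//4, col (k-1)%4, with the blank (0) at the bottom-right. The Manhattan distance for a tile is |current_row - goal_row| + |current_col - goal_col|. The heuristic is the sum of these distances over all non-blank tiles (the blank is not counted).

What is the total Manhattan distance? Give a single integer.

Tile 3: at (0,0), goal (0,2), distance |0-0|+|0-2| = 2
Tile 9: at (0,1), goal (2,0), distance |0-2|+|1-0| = 3
Tile 7: at (0,2), goal (1,2), distance |0-1|+|2-2| = 1
Tile 15: at (0,3), goal (3,2), distance |0-3|+|3-2| = 4
Tile 4: at (1,0), goal (0,3), distance |1-0|+|0-3| = 4
Tile 13: at (1,2), goal (3,0), distance |1-3|+|2-0| = 4
Tile 10: at (1,3), goal (2,1), distance |1-2|+|3-1| = 3
Tile 8: at (2,0), goal (1,3), distance |2-1|+|0-3| = 4
Tile 2: at (2,1), goal (0,1), distance |2-0|+|1-1| = 2
Tile 5: at (2,2), goal (1,0), distance |2-1|+|2-0| = 3
Tile 1: at (2,3), goal (0,0), distance |2-0|+|3-0| = 5
Tile 11: at (3,0), goal (2,2), distance |3-2|+|0-2| = 3
Tile 6: at (3,1), goal (1,1), distance |3-1|+|1-1| = 2
Tile 12: at (3,2), goal (2,3), distance |3-2|+|2-3| = 2
Tile 14: at (3,3), goal (3,1), distance |3-3|+|3-1| = 2
Sum: 2 + 3 + 1 + 4 + 4 + 4 + 3 + 4 + 2 + 3 + 5 + 3 + 2 + 2 + 2 = 44

Answer: 44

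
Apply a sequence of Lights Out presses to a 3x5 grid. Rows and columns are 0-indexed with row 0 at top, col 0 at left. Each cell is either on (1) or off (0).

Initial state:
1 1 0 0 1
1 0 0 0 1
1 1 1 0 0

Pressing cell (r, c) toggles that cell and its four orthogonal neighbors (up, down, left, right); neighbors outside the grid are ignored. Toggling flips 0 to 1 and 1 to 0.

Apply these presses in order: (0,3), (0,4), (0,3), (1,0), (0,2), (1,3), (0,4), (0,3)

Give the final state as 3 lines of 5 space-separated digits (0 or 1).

Answer: 0 0 0 1 0
0 1 0 0 0
0 1 1 1 0

Derivation:
After press 1 at (0,3):
1 1 1 1 0
1 0 0 1 1
1 1 1 0 0

After press 2 at (0,4):
1 1 1 0 1
1 0 0 1 0
1 1 1 0 0

After press 3 at (0,3):
1 1 0 1 0
1 0 0 0 0
1 1 1 0 0

After press 4 at (1,0):
0 1 0 1 0
0 1 0 0 0
0 1 1 0 0

After press 5 at (0,2):
0 0 1 0 0
0 1 1 0 0
0 1 1 0 0

After press 6 at (1,3):
0 0 1 1 0
0 1 0 1 1
0 1 1 1 0

After press 7 at (0,4):
0 0 1 0 1
0 1 0 1 0
0 1 1 1 0

After press 8 at (0,3):
0 0 0 1 0
0 1 0 0 0
0 1 1 1 0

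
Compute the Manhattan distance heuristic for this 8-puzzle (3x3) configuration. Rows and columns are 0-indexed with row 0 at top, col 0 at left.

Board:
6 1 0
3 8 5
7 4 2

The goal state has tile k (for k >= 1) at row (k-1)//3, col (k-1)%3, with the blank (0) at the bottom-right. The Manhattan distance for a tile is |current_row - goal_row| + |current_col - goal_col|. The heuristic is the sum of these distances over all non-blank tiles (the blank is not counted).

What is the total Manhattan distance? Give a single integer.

Tile 6: at (0,0), goal (1,2), distance |0-1|+|0-2| = 3
Tile 1: at (0,1), goal (0,0), distance |0-0|+|1-0| = 1
Tile 3: at (1,0), goal (0,2), distance |1-0|+|0-2| = 3
Tile 8: at (1,1), goal (2,1), distance |1-2|+|1-1| = 1
Tile 5: at (1,2), goal (1,1), distance |1-1|+|2-1| = 1
Tile 7: at (2,0), goal (2,0), distance |2-2|+|0-0| = 0
Tile 4: at (2,1), goal (1,0), distance |2-1|+|1-0| = 2
Tile 2: at (2,2), goal (0,1), distance |2-0|+|2-1| = 3
Sum: 3 + 1 + 3 + 1 + 1 + 0 + 2 + 3 = 14

Answer: 14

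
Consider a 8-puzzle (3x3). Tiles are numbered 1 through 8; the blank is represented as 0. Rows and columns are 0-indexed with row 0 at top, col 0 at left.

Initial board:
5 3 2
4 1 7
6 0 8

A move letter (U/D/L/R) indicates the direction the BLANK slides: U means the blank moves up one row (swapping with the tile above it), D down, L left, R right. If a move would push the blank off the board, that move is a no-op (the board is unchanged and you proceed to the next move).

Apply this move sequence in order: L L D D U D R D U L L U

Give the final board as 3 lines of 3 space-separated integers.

Answer: 0 3 2
5 4 7
6 1 8

Derivation:
After move 1 (L):
5 3 2
4 1 7
0 6 8

After move 2 (L):
5 3 2
4 1 7
0 6 8

After move 3 (D):
5 3 2
4 1 7
0 6 8

After move 4 (D):
5 3 2
4 1 7
0 6 8

After move 5 (U):
5 3 2
0 1 7
4 6 8

After move 6 (D):
5 3 2
4 1 7
0 6 8

After move 7 (R):
5 3 2
4 1 7
6 0 8

After move 8 (D):
5 3 2
4 1 7
6 0 8

After move 9 (U):
5 3 2
4 0 7
6 1 8

After move 10 (L):
5 3 2
0 4 7
6 1 8

After move 11 (L):
5 3 2
0 4 7
6 1 8

After move 12 (U):
0 3 2
5 4 7
6 1 8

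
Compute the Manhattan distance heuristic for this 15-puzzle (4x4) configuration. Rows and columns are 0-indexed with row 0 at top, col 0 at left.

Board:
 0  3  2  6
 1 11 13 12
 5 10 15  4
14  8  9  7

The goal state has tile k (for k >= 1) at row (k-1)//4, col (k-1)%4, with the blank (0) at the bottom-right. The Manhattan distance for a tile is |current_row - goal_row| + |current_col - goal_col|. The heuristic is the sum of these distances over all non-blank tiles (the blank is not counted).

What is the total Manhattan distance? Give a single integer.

Tile 3: at (0,1), goal (0,2), distance |0-0|+|1-2| = 1
Tile 2: at (0,2), goal (0,1), distance |0-0|+|2-1| = 1
Tile 6: at (0,3), goal (1,1), distance |0-1|+|3-1| = 3
Tile 1: at (1,0), goal (0,0), distance |1-0|+|0-0| = 1
Tile 11: at (1,1), goal (2,2), distance |1-2|+|1-2| = 2
Tile 13: at (1,2), goal (3,0), distance |1-3|+|2-0| = 4
Tile 12: at (1,3), goal (2,3), distance |1-2|+|3-3| = 1
Tile 5: at (2,0), goal (1,0), distance |2-1|+|0-0| = 1
Tile 10: at (2,1), goal (2,1), distance |2-2|+|1-1| = 0
Tile 15: at (2,2), goal (3,2), distance |2-3|+|2-2| = 1
Tile 4: at (2,3), goal (0,3), distance |2-0|+|3-3| = 2
Tile 14: at (3,0), goal (3,1), distance |3-3|+|0-1| = 1
Tile 8: at (3,1), goal (1,3), distance |3-1|+|1-3| = 4
Tile 9: at (3,2), goal (2,0), distance |3-2|+|2-0| = 3
Tile 7: at (3,3), goal (1,2), distance |3-1|+|3-2| = 3
Sum: 1 + 1 + 3 + 1 + 2 + 4 + 1 + 1 + 0 + 1 + 2 + 1 + 4 + 3 + 3 = 28

Answer: 28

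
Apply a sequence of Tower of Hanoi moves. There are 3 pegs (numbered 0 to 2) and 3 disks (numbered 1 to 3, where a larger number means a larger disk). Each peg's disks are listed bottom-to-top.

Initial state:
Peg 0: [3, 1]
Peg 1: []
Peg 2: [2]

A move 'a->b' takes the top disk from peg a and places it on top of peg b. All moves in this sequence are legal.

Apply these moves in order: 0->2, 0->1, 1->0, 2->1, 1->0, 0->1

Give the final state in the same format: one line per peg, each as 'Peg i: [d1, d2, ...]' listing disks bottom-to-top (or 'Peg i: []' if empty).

Answer: Peg 0: [3]
Peg 1: [1]
Peg 2: [2]

Derivation:
After move 1 (0->2):
Peg 0: [3]
Peg 1: []
Peg 2: [2, 1]

After move 2 (0->1):
Peg 0: []
Peg 1: [3]
Peg 2: [2, 1]

After move 3 (1->0):
Peg 0: [3]
Peg 1: []
Peg 2: [2, 1]

After move 4 (2->1):
Peg 0: [3]
Peg 1: [1]
Peg 2: [2]

After move 5 (1->0):
Peg 0: [3, 1]
Peg 1: []
Peg 2: [2]

After move 6 (0->1):
Peg 0: [3]
Peg 1: [1]
Peg 2: [2]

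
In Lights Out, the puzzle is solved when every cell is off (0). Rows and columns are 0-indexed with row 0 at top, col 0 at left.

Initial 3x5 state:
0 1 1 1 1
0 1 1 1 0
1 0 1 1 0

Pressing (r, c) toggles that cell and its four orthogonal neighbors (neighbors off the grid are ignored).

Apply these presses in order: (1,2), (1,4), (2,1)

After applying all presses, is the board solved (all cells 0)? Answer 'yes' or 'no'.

Answer: no

Derivation:
After press 1 at (1,2):
0 1 0 1 1
0 0 0 0 0
1 0 0 1 0

After press 2 at (1,4):
0 1 0 1 0
0 0 0 1 1
1 0 0 1 1

After press 3 at (2,1):
0 1 0 1 0
0 1 0 1 1
0 1 1 1 1

Lights still on: 9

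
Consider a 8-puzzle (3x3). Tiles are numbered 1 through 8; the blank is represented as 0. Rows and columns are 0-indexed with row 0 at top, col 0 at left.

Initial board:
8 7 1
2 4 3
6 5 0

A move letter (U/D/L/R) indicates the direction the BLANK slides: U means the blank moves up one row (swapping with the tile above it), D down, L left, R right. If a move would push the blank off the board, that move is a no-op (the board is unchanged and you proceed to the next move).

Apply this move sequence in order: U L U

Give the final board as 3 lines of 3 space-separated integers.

Answer: 8 0 1
2 7 4
6 5 3

Derivation:
After move 1 (U):
8 7 1
2 4 0
6 5 3

After move 2 (L):
8 7 1
2 0 4
6 5 3

After move 3 (U):
8 0 1
2 7 4
6 5 3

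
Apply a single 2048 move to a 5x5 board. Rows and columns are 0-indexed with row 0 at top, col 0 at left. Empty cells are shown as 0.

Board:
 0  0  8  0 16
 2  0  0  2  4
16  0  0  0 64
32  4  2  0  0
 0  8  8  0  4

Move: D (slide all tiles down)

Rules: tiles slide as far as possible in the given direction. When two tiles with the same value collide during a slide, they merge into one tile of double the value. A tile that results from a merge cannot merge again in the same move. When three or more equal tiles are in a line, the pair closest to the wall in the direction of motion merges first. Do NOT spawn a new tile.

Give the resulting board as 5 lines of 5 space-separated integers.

Answer:  0  0  0  0  0
 0  0  0  0 16
 2  0  8  0  4
16  4  2  0 64
32  8  8  2  4

Derivation:
Slide down:
col 0: [0, 2, 16, 32, 0] -> [0, 0, 2, 16, 32]
col 1: [0, 0, 0, 4, 8] -> [0, 0, 0, 4, 8]
col 2: [8, 0, 0, 2, 8] -> [0, 0, 8, 2, 8]
col 3: [0, 2, 0, 0, 0] -> [0, 0, 0, 0, 2]
col 4: [16, 4, 64, 0, 4] -> [0, 16, 4, 64, 4]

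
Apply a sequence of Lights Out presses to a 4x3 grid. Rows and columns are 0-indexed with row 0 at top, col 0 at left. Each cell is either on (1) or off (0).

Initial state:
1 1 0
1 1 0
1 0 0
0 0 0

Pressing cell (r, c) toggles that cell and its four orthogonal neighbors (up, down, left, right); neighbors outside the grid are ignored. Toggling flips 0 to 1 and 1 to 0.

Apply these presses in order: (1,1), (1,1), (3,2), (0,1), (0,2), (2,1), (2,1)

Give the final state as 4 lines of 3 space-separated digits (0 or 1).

Answer: 0 1 0
1 0 1
1 0 1
0 1 1

Derivation:
After press 1 at (1,1):
1 0 0
0 0 1
1 1 0
0 0 0

After press 2 at (1,1):
1 1 0
1 1 0
1 0 0
0 0 0

After press 3 at (3,2):
1 1 0
1 1 0
1 0 1
0 1 1

After press 4 at (0,1):
0 0 1
1 0 0
1 0 1
0 1 1

After press 5 at (0,2):
0 1 0
1 0 1
1 0 1
0 1 1

After press 6 at (2,1):
0 1 0
1 1 1
0 1 0
0 0 1

After press 7 at (2,1):
0 1 0
1 0 1
1 0 1
0 1 1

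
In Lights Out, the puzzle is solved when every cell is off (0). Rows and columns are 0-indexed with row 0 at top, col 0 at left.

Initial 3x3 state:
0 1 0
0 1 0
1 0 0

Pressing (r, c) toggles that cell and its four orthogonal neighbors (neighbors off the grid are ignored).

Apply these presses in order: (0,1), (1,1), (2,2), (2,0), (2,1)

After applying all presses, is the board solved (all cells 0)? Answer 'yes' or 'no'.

Answer: no

Derivation:
After press 1 at (0,1):
1 0 1
0 0 0
1 0 0

After press 2 at (1,1):
1 1 1
1 1 1
1 1 0

After press 3 at (2,2):
1 1 1
1 1 0
1 0 1

After press 4 at (2,0):
1 1 1
0 1 0
0 1 1

After press 5 at (2,1):
1 1 1
0 0 0
1 0 0

Lights still on: 4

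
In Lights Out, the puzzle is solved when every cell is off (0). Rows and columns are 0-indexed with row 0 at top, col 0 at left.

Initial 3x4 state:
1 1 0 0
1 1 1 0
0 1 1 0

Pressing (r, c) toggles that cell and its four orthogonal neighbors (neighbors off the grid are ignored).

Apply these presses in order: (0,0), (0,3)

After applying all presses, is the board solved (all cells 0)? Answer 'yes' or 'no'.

Answer: no

Derivation:
After press 1 at (0,0):
0 0 0 0
0 1 1 0
0 1 1 0

After press 2 at (0,3):
0 0 1 1
0 1 1 1
0 1 1 0

Lights still on: 7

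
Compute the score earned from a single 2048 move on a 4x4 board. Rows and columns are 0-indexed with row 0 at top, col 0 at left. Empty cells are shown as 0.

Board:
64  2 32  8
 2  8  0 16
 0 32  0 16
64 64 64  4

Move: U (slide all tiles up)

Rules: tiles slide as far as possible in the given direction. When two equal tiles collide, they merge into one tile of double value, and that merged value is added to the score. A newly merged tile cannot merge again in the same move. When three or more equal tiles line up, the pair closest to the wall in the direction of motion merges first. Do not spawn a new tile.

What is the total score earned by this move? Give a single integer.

Answer: 32

Derivation:
Slide up:
col 0: [64, 2, 0, 64] -> [64, 2, 64, 0]  score +0 (running 0)
col 1: [2, 8, 32, 64] -> [2, 8, 32, 64]  score +0 (running 0)
col 2: [32, 0, 0, 64] -> [32, 64, 0, 0]  score +0 (running 0)
col 3: [8, 16, 16, 4] -> [8, 32, 4, 0]  score +32 (running 32)
Board after move:
64  2 32  8
 2  8 64 32
64 32  0  4
 0 64  0  0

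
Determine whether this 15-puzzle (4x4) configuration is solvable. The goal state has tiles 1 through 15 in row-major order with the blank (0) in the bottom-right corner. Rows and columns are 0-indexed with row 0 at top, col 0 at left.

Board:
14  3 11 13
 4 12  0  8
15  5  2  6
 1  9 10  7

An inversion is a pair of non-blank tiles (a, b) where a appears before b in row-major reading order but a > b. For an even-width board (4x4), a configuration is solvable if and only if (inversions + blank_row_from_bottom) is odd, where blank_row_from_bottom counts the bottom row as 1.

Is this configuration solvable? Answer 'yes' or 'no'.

Answer: yes

Derivation:
Inversions: 62
Blank is in row 1 (0-indexed from top), which is row 3 counting from the bottom (bottom = 1).
62 + 3 = 65, which is odd, so the puzzle is solvable.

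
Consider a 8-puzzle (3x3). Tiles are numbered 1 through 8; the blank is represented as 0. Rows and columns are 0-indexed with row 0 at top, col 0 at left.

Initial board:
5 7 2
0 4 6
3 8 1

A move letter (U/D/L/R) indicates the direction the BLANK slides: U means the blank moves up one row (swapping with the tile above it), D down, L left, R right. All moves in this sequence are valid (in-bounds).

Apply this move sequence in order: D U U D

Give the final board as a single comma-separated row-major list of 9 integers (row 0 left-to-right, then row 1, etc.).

Answer: 5, 7, 2, 0, 4, 6, 3, 8, 1

Derivation:
After move 1 (D):
5 7 2
3 4 6
0 8 1

After move 2 (U):
5 7 2
0 4 6
3 8 1

After move 3 (U):
0 7 2
5 4 6
3 8 1

After move 4 (D):
5 7 2
0 4 6
3 8 1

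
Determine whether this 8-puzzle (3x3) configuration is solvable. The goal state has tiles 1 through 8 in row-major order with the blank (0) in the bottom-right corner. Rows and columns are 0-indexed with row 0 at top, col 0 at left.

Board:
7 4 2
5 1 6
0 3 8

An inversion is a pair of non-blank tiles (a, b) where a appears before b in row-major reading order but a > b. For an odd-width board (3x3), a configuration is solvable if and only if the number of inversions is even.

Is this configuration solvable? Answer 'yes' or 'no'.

Answer: no

Derivation:
Inversions (pairs i<j in row-major order where tile[i] > tile[j] > 0): 13
13 is odd, so the puzzle is not solvable.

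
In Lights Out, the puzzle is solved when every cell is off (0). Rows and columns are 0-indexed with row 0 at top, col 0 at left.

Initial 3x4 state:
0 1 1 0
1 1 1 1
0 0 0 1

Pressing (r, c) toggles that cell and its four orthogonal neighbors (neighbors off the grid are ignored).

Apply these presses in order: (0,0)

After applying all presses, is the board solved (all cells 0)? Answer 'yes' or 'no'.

After press 1 at (0,0):
1 0 1 0
0 1 1 1
0 0 0 1

Lights still on: 6

Answer: no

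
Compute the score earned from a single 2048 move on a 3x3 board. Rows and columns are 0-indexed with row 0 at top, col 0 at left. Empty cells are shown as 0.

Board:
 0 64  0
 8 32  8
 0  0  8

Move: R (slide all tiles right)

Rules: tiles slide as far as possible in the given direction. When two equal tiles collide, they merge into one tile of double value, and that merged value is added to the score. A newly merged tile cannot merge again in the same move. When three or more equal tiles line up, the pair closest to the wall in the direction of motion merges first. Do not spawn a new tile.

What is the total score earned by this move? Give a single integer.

Answer: 0

Derivation:
Slide right:
row 0: [0, 64, 0] -> [0, 0, 64]  score +0 (running 0)
row 1: [8, 32, 8] -> [8, 32, 8]  score +0 (running 0)
row 2: [0, 0, 8] -> [0, 0, 8]  score +0 (running 0)
Board after move:
 0  0 64
 8 32  8
 0  0  8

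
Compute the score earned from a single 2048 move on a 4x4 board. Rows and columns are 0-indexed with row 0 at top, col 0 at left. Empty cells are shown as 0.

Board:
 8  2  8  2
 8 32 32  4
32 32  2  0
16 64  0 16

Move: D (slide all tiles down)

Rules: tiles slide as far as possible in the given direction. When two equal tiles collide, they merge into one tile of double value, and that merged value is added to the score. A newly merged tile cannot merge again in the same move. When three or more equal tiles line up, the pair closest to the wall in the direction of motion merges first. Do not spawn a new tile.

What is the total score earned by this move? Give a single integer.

Slide down:
col 0: [8, 8, 32, 16] -> [0, 16, 32, 16]  score +16 (running 16)
col 1: [2, 32, 32, 64] -> [0, 2, 64, 64]  score +64 (running 80)
col 2: [8, 32, 2, 0] -> [0, 8, 32, 2]  score +0 (running 80)
col 3: [2, 4, 0, 16] -> [0, 2, 4, 16]  score +0 (running 80)
Board after move:
 0  0  0  0
16  2  8  2
32 64 32  4
16 64  2 16

Answer: 80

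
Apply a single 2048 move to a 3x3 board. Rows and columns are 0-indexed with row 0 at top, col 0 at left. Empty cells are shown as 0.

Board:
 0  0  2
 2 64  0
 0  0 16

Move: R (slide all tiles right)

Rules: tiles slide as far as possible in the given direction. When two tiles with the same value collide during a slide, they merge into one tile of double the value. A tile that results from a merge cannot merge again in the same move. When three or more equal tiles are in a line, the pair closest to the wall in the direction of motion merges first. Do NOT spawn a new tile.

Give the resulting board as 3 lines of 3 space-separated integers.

Answer:  0  0  2
 0  2 64
 0  0 16

Derivation:
Slide right:
row 0: [0, 0, 2] -> [0, 0, 2]
row 1: [2, 64, 0] -> [0, 2, 64]
row 2: [0, 0, 16] -> [0, 0, 16]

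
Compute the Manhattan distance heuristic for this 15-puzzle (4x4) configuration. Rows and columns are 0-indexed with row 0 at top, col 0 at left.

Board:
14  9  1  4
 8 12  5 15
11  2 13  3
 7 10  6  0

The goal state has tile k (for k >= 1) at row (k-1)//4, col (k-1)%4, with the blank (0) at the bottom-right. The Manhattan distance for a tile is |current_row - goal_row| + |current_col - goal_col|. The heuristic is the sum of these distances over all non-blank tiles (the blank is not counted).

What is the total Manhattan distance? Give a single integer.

Tile 14: (0,0)->(3,1) = 4
Tile 9: (0,1)->(2,0) = 3
Tile 1: (0,2)->(0,0) = 2
Tile 4: (0,3)->(0,3) = 0
Tile 8: (1,0)->(1,3) = 3
Tile 12: (1,1)->(2,3) = 3
Tile 5: (1,2)->(1,0) = 2
Tile 15: (1,3)->(3,2) = 3
Tile 11: (2,0)->(2,2) = 2
Tile 2: (2,1)->(0,1) = 2
Tile 13: (2,2)->(3,0) = 3
Tile 3: (2,3)->(0,2) = 3
Tile 7: (3,0)->(1,2) = 4
Tile 10: (3,1)->(2,1) = 1
Tile 6: (3,2)->(1,1) = 3
Sum: 4 + 3 + 2 + 0 + 3 + 3 + 2 + 3 + 2 + 2 + 3 + 3 + 4 + 1 + 3 = 38

Answer: 38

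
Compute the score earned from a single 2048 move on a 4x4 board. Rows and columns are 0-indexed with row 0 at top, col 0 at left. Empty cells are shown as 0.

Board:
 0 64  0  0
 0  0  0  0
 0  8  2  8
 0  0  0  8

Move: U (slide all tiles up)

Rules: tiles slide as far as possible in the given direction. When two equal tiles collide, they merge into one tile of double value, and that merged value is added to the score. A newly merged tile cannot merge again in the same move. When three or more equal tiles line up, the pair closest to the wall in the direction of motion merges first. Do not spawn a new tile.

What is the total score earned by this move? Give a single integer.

Slide up:
col 0: [0, 0, 0, 0] -> [0, 0, 0, 0]  score +0 (running 0)
col 1: [64, 0, 8, 0] -> [64, 8, 0, 0]  score +0 (running 0)
col 2: [0, 0, 2, 0] -> [2, 0, 0, 0]  score +0 (running 0)
col 3: [0, 0, 8, 8] -> [16, 0, 0, 0]  score +16 (running 16)
Board after move:
 0 64  2 16
 0  8  0  0
 0  0  0  0
 0  0  0  0

Answer: 16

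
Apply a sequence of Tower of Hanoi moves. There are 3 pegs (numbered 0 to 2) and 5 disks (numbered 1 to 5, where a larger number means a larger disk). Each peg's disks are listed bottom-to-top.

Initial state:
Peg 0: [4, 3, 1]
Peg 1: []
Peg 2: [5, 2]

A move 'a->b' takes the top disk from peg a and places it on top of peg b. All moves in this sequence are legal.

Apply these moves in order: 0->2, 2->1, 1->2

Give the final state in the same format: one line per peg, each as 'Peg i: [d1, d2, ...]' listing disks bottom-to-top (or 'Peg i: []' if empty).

After move 1 (0->2):
Peg 0: [4, 3]
Peg 1: []
Peg 2: [5, 2, 1]

After move 2 (2->1):
Peg 0: [4, 3]
Peg 1: [1]
Peg 2: [5, 2]

After move 3 (1->2):
Peg 0: [4, 3]
Peg 1: []
Peg 2: [5, 2, 1]

Answer: Peg 0: [4, 3]
Peg 1: []
Peg 2: [5, 2, 1]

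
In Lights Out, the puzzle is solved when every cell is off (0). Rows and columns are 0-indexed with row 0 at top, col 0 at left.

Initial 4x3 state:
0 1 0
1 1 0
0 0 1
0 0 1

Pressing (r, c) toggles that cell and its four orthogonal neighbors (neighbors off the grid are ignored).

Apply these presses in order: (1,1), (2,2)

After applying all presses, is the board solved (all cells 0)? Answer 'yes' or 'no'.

Answer: yes

Derivation:
After press 1 at (1,1):
0 0 0
0 0 1
0 1 1
0 0 1

After press 2 at (2,2):
0 0 0
0 0 0
0 0 0
0 0 0

Lights still on: 0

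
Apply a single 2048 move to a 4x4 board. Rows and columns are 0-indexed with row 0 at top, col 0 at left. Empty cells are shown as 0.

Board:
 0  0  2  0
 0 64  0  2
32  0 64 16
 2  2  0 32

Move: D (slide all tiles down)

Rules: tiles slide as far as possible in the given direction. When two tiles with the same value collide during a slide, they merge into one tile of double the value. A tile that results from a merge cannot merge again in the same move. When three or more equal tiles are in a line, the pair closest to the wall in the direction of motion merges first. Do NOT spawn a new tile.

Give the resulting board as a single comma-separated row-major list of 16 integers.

Answer: 0, 0, 0, 0, 0, 0, 0, 2, 32, 64, 2, 16, 2, 2, 64, 32

Derivation:
Slide down:
col 0: [0, 0, 32, 2] -> [0, 0, 32, 2]
col 1: [0, 64, 0, 2] -> [0, 0, 64, 2]
col 2: [2, 0, 64, 0] -> [0, 0, 2, 64]
col 3: [0, 2, 16, 32] -> [0, 2, 16, 32]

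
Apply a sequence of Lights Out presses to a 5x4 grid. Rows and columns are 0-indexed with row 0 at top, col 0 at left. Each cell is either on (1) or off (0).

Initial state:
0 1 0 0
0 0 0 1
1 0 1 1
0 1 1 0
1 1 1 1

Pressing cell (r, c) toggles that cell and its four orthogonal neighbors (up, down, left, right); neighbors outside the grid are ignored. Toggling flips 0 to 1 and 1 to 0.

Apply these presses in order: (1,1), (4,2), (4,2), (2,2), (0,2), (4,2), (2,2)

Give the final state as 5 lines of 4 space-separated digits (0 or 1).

After press 1 at (1,1):
0 0 0 0
1 1 1 1
1 1 1 1
0 1 1 0
1 1 1 1

After press 2 at (4,2):
0 0 0 0
1 1 1 1
1 1 1 1
0 1 0 0
1 0 0 0

After press 3 at (4,2):
0 0 0 0
1 1 1 1
1 1 1 1
0 1 1 0
1 1 1 1

After press 4 at (2,2):
0 0 0 0
1 1 0 1
1 0 0 0
0 1 0 0
1 1 1 1

After press 5 at (0,2):
0 1 1 1
1 1 1 1
1 0 0 0
0 1 0 0
1 1 1 1

After press 6 at (4,2):
0 1 1 1
1 1 1 1
1 0 0 0
0 1 1 0
1 0 0 0

After press 7 at (2,2):
0 1 1 1
1 1 0 1
1 1 1 1
0 1 0 0
1 0 0 0

Answer: 0 1 1 1
1 1 0 1
1 1 1 1
0 1 0 0
1 0 0 0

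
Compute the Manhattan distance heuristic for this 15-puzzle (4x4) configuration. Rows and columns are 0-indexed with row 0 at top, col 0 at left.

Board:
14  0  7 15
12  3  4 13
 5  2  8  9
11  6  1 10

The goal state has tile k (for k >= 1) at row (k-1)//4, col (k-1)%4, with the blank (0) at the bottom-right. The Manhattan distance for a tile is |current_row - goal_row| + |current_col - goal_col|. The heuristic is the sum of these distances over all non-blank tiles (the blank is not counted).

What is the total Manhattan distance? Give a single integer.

Tile 14: at (0,0), goal (3,1), distance |0-3|+|0-1| = 4
Tile 7: at (0,2), goal (1,2), distance |0-1|+|2-2| = 1
Tile 15: at (0,3), goal (3,2), distance |0-3|+|3-2| = 4
Tile 12: at (1,0), goal (2,3), distance |1-2|+|0-3| = 4
Tile 3: at (1,1), goal (0,2), distance |1-0|+|1-2| = 2
Tile 4: at (1,2), goal (0,3), distance |1-0|+|2-3| = 2
Tile 13: at (1,3), goal (3,0), distance |1-3|+|3-0| = 5
Tile 5: at (2,0), goal (1,0), distance |2-1|+|0-0| = 1
Tile 2: at (2,1), goal (0,1), distance |2-0|+|1-1| = 2
Tile 8: at (2,2), goal (1,3), distance |2-1|+|2-3| = 2
Tile 9: at (2,3), goal (2,0), distance |2-2|+|3-0| = 3
Tile 11: at (3,0), goal (2,2), distance |3-2|+|0-2| = 3
Tile 6: at (3,1), goal (1,1), distance |3-1|+|1-1| = 2
Tile 1: at (3,2), goal (0,0), distance |3-0|+|2-0| = 5
Tile 10: at (3,3), goal (2,1), distance |3-2|+|3-1| = 3
Sum: 4 + 1 + 4 + 4 + 2 + 2 + 5 + 1 + 2 + 2 + 3 + 3 + 2 + 5 + 3 = 43

Answer: 43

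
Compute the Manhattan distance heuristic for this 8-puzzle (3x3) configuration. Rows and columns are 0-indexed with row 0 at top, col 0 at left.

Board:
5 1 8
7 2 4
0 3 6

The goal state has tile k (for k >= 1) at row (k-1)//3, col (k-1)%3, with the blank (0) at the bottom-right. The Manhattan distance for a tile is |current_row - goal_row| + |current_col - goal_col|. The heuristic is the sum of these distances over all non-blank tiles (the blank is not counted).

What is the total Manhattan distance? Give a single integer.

Answer: 14

Derivation:
Tile 5: (0,0)->(1,1) = 2
Tile 1: (0,1)->(0,0) = 1
Tile 8: (0,2)->(2,1) = 3
Tile 7: (1,0)->(2,0) = 1
Tile 2: (1,1)->(0,1) = 1
Tile 4: (1,2)->(1,0) = 2
Tile 3: (2,1)->(0,2) = 3
Tile 6: (2,2)->(1,2) = 1
Sum: 2 + 1 + 3 + 1 + 1 + 2 + 3 + 1 = 14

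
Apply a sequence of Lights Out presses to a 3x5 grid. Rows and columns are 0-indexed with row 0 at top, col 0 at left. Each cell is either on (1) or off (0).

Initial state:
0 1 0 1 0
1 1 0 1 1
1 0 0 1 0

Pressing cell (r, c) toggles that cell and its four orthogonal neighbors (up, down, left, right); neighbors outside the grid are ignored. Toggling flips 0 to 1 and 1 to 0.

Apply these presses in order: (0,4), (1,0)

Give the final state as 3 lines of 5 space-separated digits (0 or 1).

Answer: 1 1 0 0 1
0 0 0 1 0
0 0 0 1 0

Derivation:
After press 1 at (0,4):
0 1 0 0 1
1 1 0 1 0
1 0 0 1 0

After press 2 at (1,0):
1 1 0 0 1
0 0 0 1 0
0 0 0 1 0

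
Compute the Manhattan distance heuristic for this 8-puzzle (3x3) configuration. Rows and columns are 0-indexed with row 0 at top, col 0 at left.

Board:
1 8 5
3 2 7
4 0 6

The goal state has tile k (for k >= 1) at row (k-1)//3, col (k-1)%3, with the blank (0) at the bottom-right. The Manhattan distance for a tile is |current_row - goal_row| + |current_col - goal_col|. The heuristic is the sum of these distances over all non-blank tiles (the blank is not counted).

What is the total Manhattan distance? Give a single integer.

Tile 1: (0,0)->(0,0) = 0
Tile 8: (0,1)->(2,1) = 2
Tile 5: (0,2)->(1,1) = 2
Tile 3: (1,0)->(0,2) = 3
Tile 2: (1,1)->(0,1) = 1
Tile 7: (1,2)->(2,0) = 3
Tile 4: (2,0)->(1,0) = 1
Tile 6: (2,2)->(1,2) = 1
Sum: 0 + 2 + 2 + 3 + 1 + 3 + 1 + 1 = 13

Answer: 13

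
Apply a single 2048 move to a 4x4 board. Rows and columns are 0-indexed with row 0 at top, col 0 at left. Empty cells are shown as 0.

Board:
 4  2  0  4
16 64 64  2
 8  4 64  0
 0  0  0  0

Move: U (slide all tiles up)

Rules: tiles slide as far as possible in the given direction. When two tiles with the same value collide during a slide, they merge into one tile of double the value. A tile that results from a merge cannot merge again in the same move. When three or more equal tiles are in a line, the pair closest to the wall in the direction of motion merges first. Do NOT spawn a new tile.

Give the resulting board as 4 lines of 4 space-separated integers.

Slide up:
col 0: [4, 16, 8, 0] -> [4, 16, 8, 0]
col 1: [2, 64, 4, 0] -> [2, 64, 4, 0]
col 2: [0, 64, 64, 0] -> [128, 0, 0, 0]
col 3: [4, 2, 0, 0] -> [4, 2, 0, 0]

Answer:   4   2 128   4
 16  64   0   2
  8   4   0   0
  0   0   0   0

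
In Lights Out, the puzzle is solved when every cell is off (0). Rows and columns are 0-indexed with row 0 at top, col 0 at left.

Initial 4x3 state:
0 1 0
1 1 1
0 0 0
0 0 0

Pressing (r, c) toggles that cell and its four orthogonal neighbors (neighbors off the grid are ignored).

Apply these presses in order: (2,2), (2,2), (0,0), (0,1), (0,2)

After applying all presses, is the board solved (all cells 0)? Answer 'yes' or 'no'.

Answer: yes

Derivation:
After press 1 at (2,2):
0 1 0
1 1 0
0 1 1
0 0 1

After press 2 at (2,2):
0 1 0
1 1 1
0 0 0
0 0 0

After press 3 at (0,0):
1 0 0
0 1 1
0 0 0
0 0 0

After press 4 at (0,1):
0 1 1
0 0 1
0 0 0
0 0 0

After press 5 at (0,2):
0 0 0
0 0 0
0 0 0
0 0 0

Lights still on: 0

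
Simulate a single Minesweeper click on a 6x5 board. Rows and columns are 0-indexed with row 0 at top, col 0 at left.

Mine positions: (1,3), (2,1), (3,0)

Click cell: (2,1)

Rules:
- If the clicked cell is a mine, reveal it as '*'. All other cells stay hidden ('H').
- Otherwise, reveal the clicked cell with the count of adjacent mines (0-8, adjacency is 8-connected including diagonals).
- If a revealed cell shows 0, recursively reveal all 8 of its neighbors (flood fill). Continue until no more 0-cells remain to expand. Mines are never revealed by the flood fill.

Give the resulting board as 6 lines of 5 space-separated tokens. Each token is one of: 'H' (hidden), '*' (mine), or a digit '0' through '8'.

H H H H H
H H H H H
H * H H H
H H H H H
H H H H H
H H H H H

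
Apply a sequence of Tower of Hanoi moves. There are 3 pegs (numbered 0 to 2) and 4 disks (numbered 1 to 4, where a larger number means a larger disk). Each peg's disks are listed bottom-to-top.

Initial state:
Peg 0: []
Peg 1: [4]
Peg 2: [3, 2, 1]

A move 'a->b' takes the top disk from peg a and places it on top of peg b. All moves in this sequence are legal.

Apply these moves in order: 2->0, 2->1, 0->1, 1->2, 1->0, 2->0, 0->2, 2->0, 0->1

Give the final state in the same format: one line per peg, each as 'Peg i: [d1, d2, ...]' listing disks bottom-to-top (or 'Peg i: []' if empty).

After move 1 (2->0):
Peg 0: [1]
Peg 1: [4]
Peg 2: [3, 2]

After move 2 (2->1):
Peg 0: [1]
Peg 1: [4, 2]
Peg 2: [3]

After move 3 (0->1):
Peg 0: []
Peg 1: [4, 2, 1]
Peg 2: [3]

After move 4 (1->2):
Peg 0: []
Peg 1: [4, 2]
Peg 2: [3, 1]

After move 5 (1->0):
Peg 0: [2]
Peg 1: [4]
Peg 2: [3, 1]

After move 6 (2->0):
Peg 0: [2, 1]
Peg 1: [4]
Peg 2: [3]

After move 7 (0->2):
Peg 0: [2]
Peg 1: [4]
Peg 2: [3, 1]

After move 8 (2->0):
Peg 0: [2, 1]
Peg 1: [4]
Peg 2: [3]

After move 9 (0->1):
Peg 0: [2]
Peg 1: [4, 1]
Peg 2: [3]

Answer: Peg 0: [2]
Peg 1: [4, 1]
Peg 2: [3]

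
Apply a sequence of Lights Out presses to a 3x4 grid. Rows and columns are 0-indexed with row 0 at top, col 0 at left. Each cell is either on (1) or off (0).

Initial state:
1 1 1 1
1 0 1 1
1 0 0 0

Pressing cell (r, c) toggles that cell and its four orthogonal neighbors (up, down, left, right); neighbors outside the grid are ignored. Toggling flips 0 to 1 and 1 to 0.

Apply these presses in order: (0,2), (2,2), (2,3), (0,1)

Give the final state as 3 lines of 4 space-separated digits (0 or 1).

After press 1 at (0,2):
1 0 0 0
1 0 0 1
1 0 0 0

After press 2 at (2,2):
1 0 0 0
1 0 1 1
1 1 1 1

After press 3 at (2,3):
1 0 0 0
1 0 1 0
1 1 0 0

After press 4 at (0,1):
0 1 1 0
1 1 1 0
1 1 0 0

Answer: 0 1 1 0
1 1 1 0
1 1 0 0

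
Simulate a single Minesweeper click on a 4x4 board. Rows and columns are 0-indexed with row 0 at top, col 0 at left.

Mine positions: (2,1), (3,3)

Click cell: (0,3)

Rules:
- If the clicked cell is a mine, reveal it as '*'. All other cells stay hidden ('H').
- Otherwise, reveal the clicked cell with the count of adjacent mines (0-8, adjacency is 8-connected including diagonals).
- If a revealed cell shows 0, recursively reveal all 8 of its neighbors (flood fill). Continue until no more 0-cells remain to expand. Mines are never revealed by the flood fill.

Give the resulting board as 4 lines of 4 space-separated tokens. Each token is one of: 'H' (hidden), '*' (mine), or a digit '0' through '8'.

0 0 0 0
1 1 1 0
H H 2 1
H H H H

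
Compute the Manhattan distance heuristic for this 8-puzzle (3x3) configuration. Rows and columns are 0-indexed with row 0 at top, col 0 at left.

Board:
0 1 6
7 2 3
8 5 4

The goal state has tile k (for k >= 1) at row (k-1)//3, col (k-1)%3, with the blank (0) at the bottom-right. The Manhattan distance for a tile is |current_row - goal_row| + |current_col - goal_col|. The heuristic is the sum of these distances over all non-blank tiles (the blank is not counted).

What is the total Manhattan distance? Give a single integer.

Tile 1: (0,1)->(0,0) = 1
Tile 6: (0,2)->(1,2) = 1
Tile 7: (1,0)->(2,0) = 1
Tile 2: (1,1)->(0,1) = 1
Tile 3: (1,2)->(0,2) = 1
Tile 8: (2,0)->(2,1) = 1
Tile 5: (2,1)->(1,1) = 1
Tile 4: (2,2)->(1,0) = 3
Sum: 1 + 1 + 1 + 1 + 1 + 1 + 1 + 3 = 10

Answer: 10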